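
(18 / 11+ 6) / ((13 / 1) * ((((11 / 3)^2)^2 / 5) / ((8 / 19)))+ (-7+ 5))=272160 / 39708317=0.01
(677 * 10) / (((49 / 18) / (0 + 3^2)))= 1096740 / 49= 22382.45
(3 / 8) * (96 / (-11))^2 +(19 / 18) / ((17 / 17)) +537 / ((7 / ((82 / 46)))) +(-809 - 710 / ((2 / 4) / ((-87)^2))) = -3769090514509 / 350658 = -10748622.63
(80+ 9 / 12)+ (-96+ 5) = -41 / 4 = -10.25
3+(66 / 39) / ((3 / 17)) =491 / 39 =12.59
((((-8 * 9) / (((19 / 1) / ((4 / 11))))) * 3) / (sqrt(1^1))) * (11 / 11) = -864 / 209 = -4.13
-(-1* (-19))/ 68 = -19/ 68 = -0.28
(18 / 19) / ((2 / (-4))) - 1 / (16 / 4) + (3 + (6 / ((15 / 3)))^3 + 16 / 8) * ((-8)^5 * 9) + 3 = -1984167.08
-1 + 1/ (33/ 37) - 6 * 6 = -1184/ 33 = -35.88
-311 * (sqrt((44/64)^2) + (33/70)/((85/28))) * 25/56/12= -1782341/182784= -9.75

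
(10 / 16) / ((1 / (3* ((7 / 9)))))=35 / 24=1.46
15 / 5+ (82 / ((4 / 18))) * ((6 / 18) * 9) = 1110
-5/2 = -2.50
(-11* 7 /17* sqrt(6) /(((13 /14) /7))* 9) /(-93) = 22638* sqrt(6) /6851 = 8.09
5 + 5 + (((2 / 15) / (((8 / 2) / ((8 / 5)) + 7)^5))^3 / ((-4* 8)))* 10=102472607451654888501866 / 10247260745165488851825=10.00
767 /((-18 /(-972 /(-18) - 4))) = -19175 /9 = -2130.56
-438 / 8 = -219 / 4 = -54.75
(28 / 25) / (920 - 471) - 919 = -10315747 / 11225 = -919.00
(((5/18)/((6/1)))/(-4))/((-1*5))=1/432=0.00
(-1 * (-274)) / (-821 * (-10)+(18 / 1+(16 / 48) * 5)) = 0.03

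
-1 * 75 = -75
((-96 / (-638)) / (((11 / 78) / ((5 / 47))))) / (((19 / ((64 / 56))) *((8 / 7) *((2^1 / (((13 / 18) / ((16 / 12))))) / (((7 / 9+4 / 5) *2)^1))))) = 47996 / 9400611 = 0.01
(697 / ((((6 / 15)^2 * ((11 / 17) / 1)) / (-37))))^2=120128724105625 / 1936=62049960798.36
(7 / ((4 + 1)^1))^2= 49 / 25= 1.96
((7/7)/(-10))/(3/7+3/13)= -91/600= -0.15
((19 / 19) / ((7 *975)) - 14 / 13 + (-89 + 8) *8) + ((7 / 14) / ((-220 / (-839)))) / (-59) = -23001440443 / 35435400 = -649.11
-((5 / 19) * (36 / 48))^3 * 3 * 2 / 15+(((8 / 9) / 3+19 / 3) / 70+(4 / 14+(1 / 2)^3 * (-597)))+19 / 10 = -3001214435 / 41483232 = -72.35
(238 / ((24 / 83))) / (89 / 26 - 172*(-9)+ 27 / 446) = 28633423 / 53973012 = 0.53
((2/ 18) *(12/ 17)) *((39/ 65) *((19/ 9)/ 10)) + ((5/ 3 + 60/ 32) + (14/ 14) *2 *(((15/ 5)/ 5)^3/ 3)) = 565427/ 153000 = 3.70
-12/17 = -0.71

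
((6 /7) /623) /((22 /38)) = 114 /47971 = 0.00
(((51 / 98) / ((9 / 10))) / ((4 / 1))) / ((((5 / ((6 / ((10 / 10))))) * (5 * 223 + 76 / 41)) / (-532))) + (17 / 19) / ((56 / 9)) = 0.06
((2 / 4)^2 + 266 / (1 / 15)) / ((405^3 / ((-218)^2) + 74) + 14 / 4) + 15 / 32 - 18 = -33265280323 / 2243623520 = -14.83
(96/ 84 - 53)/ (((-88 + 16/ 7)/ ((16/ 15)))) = 242/ 375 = 0.65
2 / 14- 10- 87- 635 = -5123 / 7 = -731.86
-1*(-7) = 7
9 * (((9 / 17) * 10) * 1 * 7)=5670 / 17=333.53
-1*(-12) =12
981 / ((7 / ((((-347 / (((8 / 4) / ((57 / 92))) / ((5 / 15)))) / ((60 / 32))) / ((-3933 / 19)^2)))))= -718637 / 11497815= -0.06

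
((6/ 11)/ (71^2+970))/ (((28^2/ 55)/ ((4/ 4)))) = 15/ 2356312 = 0.00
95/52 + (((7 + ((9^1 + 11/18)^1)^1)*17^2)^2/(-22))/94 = -97053278713/8710416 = -11142.21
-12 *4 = -48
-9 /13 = -0.69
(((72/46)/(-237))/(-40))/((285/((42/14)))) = 3/1726150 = 0.00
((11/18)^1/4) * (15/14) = 55/336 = 0.16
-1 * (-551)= 551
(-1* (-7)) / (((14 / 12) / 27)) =162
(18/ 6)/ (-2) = -1.50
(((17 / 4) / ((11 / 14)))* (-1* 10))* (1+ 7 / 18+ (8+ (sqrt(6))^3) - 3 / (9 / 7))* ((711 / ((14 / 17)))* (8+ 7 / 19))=-490067415* sqrt(6) / 209 - 2305131915 / 836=-8500947.78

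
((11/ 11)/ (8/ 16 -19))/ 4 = -1/ 74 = -0.01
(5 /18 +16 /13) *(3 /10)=0.45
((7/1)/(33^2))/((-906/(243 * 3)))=-189/36542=-0.01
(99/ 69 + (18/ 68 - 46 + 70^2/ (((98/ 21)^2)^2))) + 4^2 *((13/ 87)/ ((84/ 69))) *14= -43168481/ 6667332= -6.47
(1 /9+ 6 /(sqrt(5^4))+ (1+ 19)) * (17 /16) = 77843 /3600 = 21.62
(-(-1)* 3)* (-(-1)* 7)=21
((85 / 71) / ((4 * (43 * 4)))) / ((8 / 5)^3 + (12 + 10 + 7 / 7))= 10625 / 165448176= 0.00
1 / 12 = 0.08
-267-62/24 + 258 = -139/12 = -11.58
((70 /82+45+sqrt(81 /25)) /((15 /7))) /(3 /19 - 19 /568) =737989336 /4129725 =178.70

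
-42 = -42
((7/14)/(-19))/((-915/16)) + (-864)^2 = 12977832968/17385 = 746496.00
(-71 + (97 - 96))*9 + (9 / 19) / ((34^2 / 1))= -13837311 / 21964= -630.00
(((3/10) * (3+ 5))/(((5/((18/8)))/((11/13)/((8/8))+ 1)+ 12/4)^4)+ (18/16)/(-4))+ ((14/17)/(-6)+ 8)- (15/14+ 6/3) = 685194763350143/151667185477920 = 4.52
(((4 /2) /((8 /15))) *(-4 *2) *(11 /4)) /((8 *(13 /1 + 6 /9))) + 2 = 817 /656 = 1.25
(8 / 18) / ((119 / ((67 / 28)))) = 67 / 7497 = 0.01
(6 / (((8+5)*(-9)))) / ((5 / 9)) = -0.09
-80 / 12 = -20 / 3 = -6.67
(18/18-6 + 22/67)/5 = -313/335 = -0.93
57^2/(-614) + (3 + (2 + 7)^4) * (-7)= -28215321/614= -45953.29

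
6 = 6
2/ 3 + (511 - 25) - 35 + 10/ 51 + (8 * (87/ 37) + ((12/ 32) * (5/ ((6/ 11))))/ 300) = 284218439/ 603840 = 470.69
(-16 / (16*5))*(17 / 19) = -17 / 95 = -0.18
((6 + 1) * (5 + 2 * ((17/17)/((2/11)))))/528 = 7/33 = 0.21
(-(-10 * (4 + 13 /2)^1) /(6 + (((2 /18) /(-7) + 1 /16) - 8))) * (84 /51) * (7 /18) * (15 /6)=-2881200 /33473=-86.08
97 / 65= 1.49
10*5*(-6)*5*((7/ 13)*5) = -52500/ 13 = -4038.46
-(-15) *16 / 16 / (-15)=-1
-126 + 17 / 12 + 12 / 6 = -1471 / 12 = -122.58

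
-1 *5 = -5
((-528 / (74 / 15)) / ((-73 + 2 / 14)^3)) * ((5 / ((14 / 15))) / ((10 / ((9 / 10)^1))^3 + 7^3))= 392931 / 454469587414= 0.00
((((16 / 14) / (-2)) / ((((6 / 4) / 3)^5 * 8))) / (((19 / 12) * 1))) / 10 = -96 / 665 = -0.14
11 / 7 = 1.57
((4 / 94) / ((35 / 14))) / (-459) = -4 / 107865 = -0.00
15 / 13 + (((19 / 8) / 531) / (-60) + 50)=169494953 / 3313440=51.15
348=348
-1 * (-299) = 299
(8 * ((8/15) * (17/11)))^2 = 1183744/27225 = 43.48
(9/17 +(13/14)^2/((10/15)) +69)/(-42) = -1.69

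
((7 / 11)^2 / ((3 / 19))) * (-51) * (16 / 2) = -1046.41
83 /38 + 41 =1641 /38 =43.18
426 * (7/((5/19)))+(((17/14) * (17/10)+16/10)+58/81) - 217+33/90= 25218679/2268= 11119.35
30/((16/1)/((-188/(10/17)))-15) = -4794/2405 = -1.99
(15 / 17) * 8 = 7.06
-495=-495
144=144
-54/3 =-18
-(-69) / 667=3 / 29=0.10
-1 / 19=-0.05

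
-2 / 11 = -0.18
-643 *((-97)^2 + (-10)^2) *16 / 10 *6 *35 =-2054400432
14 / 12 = 7 / 6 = 1.17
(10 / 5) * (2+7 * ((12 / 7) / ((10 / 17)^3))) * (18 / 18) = 15239 / 125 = 121.91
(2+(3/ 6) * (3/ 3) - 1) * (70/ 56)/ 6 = 5/ 16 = 0.31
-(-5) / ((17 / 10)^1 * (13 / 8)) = 400 / 221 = 1.81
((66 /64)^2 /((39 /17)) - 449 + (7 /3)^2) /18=-53085965 /2156544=-24.62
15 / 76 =0.20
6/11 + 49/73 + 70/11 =6087/803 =7.58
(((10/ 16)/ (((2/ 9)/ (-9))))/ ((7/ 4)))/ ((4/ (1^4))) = -405/ 112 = -3.62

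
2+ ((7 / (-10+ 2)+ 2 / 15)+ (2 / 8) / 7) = 1087 / 840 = 1.29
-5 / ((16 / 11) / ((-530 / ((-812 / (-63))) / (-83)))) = -131175 / 77024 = -1.70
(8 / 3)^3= 512 / 27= 18.96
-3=-3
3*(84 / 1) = 252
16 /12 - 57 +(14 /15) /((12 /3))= -1663 /30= -55.43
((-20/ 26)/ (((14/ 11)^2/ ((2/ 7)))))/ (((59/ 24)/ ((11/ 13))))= -159720/ 3420053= -0.05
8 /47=0.17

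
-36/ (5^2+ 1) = -18/ 13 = -1.38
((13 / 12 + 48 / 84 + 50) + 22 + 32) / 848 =8875 / 71232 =0.12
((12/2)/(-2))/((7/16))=-48/7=-6.86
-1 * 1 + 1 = 0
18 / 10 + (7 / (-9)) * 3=-8 / 15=-0.53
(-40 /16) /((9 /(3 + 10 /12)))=-115 /108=-1.06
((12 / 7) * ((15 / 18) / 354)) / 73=5 / 90447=0.00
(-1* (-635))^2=403225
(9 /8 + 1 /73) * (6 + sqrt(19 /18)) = 665 * sqrt(38) /3504 + 1995 /292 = 8.00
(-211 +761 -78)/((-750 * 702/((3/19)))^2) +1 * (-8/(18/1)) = -617716124941/1389861281250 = -0.44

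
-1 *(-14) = 14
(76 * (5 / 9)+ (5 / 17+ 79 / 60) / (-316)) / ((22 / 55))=40822271 / 386784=105.54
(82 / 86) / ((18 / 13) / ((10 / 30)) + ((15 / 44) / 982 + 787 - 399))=23029864 / 9471806897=0.00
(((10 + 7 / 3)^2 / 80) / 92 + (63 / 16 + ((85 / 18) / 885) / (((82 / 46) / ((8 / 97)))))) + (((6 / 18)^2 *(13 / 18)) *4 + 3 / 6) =668565524783 / 139884770880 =4.78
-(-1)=1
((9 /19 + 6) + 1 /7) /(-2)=-440 /133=-3.31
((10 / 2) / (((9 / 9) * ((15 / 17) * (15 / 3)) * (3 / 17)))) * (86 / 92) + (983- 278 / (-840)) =989.33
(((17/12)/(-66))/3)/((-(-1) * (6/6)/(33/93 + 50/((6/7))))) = -46393/110484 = -0.42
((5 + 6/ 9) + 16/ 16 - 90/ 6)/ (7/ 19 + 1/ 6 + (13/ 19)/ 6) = -475/ 37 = -12.84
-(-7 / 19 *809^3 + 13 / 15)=55594888298 / 285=195069783.50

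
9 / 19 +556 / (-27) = -10321 / 513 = -20.12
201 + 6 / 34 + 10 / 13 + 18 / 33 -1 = 489825 / 2431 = 201.49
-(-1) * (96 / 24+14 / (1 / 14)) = 200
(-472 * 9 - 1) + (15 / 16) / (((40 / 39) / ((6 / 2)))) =-543521 / 128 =-4246.26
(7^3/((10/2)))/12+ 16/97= 34231/5820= 5.88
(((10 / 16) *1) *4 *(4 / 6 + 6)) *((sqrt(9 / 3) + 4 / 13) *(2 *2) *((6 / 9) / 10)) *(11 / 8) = 220 / 117 + 55 *sqrt(3) / 9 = 12.47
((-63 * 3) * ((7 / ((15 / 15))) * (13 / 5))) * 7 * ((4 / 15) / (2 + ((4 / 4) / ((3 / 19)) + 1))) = -17199 / 25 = -687.96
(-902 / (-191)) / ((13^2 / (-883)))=-796466 / 32279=-24.67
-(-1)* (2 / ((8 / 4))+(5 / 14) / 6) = 89 / 84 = 1.06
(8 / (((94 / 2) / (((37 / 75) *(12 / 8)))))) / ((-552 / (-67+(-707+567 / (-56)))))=77367 / 432400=0.18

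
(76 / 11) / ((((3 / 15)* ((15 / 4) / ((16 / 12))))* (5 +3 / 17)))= 2584 / 1089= 2.37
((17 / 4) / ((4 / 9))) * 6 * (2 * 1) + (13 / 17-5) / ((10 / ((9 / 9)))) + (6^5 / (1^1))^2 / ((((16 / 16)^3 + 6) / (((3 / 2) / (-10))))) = -3083502879 / 2380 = -1295589.44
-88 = -88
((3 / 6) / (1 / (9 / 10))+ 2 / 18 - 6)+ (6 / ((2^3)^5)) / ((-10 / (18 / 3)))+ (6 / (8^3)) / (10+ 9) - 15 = -57261479 / 2801664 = -20.44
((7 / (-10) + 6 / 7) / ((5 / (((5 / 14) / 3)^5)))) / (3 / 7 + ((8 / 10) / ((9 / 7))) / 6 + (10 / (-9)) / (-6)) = 6875 / 6563604096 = 0.00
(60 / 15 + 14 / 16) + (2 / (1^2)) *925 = 14839 / 8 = 1854.88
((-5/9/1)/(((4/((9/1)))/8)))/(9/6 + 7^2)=-20/101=-0.20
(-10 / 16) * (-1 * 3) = 15 / 8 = 1.88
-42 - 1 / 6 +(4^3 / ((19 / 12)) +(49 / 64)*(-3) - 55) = -215387 / 3648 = -59.04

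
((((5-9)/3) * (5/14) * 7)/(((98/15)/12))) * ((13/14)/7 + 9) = -134250/2401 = -55.91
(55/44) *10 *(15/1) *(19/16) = 7125/32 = 222.66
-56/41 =-1.37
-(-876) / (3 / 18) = 5256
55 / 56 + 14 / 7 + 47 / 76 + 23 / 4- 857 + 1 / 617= -556470619 / 656488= -847.65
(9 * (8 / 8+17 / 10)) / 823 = 243 / 8230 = 0.03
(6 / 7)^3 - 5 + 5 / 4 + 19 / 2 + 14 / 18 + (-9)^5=-59041.84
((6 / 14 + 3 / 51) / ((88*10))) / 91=29 / 4764760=0.00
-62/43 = -1.44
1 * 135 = 135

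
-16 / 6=-8 / 3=-2.67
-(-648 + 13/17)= 11003/17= 647.24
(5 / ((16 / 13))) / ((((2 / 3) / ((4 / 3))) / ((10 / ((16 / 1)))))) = 325 / 64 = 5.08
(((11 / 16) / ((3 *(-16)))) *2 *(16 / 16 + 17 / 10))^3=-0.00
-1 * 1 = -1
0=0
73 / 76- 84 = -6311 / 76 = -83.04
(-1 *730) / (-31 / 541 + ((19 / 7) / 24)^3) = 1872612725760 / 143279873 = 13069.61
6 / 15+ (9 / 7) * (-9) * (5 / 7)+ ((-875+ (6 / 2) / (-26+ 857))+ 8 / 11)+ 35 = -632398554 / 746515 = -847.13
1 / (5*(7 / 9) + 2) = 9 / 53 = 0.17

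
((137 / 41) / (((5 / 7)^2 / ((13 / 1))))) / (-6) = -87269 / 6150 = -14.19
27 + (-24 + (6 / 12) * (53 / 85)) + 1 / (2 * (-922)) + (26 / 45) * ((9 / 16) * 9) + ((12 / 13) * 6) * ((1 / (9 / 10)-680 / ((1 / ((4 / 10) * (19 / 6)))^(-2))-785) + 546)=-414033325589 / 113166280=-3658.63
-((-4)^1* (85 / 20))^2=-289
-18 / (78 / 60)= -180 / 13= -13.85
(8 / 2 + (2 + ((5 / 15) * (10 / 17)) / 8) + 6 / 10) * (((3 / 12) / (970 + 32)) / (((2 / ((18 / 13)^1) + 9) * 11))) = 0.00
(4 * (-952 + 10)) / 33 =-1256 / 11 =-114.18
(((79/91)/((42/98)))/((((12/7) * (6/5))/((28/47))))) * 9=19355/3666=5.28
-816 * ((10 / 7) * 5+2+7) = -92208 / 7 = -13172.57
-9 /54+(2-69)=-403 /6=-67.17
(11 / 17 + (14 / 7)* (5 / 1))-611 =-10206 / 17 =-600.35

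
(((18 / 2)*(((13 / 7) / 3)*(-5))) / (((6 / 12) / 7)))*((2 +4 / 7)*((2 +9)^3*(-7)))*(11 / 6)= 17129970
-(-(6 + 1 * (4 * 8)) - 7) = 45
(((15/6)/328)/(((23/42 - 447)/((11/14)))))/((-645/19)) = 209/528928208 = 0.00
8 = 8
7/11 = 0.64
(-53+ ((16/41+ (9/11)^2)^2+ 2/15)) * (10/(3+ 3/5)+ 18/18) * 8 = -1563.81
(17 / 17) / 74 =1 / 74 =0.01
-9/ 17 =-0.53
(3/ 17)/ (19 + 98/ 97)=97/ 10999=0.01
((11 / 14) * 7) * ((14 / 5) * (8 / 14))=8.80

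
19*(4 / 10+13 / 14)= 1767 / 70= 25.24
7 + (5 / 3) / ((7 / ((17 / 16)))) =2437 / 336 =7.25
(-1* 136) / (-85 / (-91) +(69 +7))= -12376 / 7001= -1.77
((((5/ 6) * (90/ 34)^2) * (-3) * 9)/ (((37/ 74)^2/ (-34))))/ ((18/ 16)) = 19058.82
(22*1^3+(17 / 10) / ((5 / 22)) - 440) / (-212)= 1.94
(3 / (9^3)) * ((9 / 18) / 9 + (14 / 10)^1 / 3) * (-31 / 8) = -1457 / 174960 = -0.01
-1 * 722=-722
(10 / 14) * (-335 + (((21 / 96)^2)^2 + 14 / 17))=-29784597195 / 124780544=-238.70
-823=-823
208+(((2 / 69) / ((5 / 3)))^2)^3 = 481116639250064 / 2313060765625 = 208.00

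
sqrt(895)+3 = 32.92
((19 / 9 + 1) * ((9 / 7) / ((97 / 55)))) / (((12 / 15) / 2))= 550 / 97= 5.67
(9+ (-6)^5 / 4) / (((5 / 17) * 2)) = -6579 / 2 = -3289.50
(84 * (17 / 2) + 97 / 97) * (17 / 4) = 12155 / 4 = 3038.75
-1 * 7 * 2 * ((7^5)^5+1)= -18774960675295508611312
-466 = -466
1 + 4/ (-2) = -1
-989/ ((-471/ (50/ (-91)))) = -49450/ 42861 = -1.15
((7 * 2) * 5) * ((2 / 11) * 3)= 420 / 11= 38.18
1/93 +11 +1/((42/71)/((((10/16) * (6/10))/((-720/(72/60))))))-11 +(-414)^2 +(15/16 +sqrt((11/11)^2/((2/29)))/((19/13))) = 13 * sqrt(58)/38 +119018040133/694400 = 171399.55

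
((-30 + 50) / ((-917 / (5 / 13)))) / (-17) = 0.00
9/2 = 4.50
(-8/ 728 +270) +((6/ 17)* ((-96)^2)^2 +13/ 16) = 741995857695/ 24752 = 29977208.21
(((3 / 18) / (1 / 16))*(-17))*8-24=-1160 / 3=-386.67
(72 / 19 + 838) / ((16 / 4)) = 7997 / 38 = 210.45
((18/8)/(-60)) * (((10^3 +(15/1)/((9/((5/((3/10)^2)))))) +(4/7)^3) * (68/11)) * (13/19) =-559142597/3225915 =-173.33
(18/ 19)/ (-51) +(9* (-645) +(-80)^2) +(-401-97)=31325/ 323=96.98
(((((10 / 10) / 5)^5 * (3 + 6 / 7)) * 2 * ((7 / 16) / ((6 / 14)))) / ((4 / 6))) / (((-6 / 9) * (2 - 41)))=189 / 1300000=0.00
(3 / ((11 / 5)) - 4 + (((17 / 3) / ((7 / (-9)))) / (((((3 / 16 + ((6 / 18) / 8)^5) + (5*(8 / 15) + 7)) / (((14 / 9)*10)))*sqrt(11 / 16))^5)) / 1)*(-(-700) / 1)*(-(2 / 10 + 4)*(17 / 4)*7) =2536485 / 11 + 1217573090357139867806518820398314004276051968*sqrt(11) / 253360330411042696779158111759365206875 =16169284.80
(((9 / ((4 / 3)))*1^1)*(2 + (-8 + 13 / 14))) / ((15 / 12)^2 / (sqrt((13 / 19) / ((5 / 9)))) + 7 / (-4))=100.08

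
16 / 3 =5.33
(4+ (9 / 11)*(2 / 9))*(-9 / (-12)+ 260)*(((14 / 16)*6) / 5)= 503769 / 440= 1144.93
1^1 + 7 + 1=9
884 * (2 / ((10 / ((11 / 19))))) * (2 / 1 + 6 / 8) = 26741 / 95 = 281.48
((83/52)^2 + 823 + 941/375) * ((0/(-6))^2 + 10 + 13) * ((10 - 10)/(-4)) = 0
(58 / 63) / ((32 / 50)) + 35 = 18365 / 504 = 36.44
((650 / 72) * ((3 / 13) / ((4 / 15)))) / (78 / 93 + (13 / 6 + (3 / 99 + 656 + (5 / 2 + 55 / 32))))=255750 / 21712297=0.01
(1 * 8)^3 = 512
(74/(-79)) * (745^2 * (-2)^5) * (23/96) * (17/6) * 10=80295466750/711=112933145.92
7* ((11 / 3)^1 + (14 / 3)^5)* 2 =31037.08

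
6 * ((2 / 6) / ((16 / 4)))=1 / 2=0.50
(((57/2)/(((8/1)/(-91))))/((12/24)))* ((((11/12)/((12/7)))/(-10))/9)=133133/34560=3.85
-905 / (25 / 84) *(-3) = 45612 / 5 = 9122.40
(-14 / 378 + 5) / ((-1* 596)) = -67 / 8046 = -0.01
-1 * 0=0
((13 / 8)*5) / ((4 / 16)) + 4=73 / 2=36.50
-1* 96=-96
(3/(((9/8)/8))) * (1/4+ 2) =48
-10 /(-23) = 10 /23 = 0.43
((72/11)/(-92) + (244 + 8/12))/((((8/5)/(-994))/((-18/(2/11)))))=346001460/23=15043541.74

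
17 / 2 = 8.50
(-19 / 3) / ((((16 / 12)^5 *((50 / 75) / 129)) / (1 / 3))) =-198531 / 2048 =-96.94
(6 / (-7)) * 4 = -24 / 7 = -3.43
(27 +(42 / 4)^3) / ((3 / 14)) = 22113 / 4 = 5528.25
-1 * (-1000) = 1000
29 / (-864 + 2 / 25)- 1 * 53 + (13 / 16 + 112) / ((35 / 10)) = -12579537 / 604744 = -20.80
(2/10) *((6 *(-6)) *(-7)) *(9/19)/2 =1134/95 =11.94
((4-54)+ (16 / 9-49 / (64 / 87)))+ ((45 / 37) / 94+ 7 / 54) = -344639615 / 3004992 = -114.69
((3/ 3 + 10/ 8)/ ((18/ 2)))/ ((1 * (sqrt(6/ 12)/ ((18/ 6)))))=1.06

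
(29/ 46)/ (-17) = -29/ 782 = -0.04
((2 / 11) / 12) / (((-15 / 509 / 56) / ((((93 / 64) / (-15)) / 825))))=110453 / 32670000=0.00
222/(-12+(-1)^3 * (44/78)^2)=-168831/9368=-18.02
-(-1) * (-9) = -9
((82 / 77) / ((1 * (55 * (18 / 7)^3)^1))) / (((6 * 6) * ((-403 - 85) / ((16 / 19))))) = -2009 / 36804323160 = -0.00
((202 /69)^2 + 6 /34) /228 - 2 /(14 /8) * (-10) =1481246537 /129175452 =11.47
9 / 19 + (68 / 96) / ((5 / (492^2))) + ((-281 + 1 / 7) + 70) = 22664541 / 665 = 34082.02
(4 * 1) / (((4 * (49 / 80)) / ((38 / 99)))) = 3040 / 4851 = 0.63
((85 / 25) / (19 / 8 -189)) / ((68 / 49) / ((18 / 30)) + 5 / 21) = -6664 / 933125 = -0.01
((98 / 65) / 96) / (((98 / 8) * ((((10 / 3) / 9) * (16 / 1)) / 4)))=9 / 10400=0.00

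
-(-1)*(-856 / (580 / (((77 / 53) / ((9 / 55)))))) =-181258 / 13833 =-13.10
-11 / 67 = -0.16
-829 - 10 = -839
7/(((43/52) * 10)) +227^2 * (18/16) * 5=498544531/1720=289851.47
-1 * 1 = -1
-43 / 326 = -0.13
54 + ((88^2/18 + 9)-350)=1289/9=143.22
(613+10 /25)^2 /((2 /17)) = 3198206.26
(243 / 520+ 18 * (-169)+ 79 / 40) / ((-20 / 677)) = 107004589 / 1040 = 102889.03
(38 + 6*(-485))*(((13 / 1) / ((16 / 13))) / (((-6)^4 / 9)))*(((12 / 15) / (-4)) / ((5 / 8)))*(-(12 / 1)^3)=-2912208 / 25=-116488.32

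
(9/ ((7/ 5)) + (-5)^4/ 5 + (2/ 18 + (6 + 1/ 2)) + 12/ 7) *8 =70436/ 63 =1118.03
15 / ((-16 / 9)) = -135 / 16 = -8.44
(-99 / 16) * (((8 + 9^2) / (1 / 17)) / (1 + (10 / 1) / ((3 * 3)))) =-1348083 / 304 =-4434.48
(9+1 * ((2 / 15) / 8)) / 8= 541 / 480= 1.13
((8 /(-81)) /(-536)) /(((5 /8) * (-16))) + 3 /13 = 162797 /705510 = 0.23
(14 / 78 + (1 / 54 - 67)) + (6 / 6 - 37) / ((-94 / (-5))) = -2267245 / 32994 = -68.72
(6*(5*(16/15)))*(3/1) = 96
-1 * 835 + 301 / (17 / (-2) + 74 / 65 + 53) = -4914925 / 5933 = -828.40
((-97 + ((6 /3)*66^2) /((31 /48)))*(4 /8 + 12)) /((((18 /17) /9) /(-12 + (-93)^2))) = 1523971227525 /124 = 12290090544.56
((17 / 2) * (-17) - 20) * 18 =-2961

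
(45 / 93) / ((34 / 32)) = 240 / 527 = 0.46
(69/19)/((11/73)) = 24.10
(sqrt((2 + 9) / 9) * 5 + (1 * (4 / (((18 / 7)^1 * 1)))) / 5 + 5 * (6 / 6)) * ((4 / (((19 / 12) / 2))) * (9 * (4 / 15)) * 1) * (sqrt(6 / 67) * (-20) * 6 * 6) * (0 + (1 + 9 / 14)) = -3179520 * sqrt(4422) / 8911 -50660352 * sqrt(402) / 44555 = -46524.46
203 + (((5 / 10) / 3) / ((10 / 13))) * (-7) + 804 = 60329 / 60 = 1005.48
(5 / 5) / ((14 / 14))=1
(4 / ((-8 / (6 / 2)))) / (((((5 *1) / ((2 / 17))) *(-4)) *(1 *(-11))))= -3 / 3740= -0.00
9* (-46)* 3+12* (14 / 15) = -6154 / 5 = -1230.80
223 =223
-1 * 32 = -32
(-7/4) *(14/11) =-49/22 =-2.23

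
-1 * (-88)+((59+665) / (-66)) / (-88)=127957 / 1452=88.12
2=2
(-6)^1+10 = 4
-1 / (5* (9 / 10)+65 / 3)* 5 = -30 / 157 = -0.19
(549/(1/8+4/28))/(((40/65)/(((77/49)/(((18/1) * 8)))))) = 8723/240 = 36.35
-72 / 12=-6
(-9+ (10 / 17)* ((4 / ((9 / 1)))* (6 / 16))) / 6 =-227 / 153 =-1.48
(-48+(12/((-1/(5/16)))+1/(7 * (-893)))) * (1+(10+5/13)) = -47876557/81263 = -589.16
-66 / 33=-2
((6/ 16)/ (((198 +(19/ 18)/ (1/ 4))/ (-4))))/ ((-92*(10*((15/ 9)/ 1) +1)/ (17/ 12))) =459/ 70994560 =0.00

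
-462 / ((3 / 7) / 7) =-7546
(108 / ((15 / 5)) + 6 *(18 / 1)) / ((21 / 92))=4416 / 7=630.86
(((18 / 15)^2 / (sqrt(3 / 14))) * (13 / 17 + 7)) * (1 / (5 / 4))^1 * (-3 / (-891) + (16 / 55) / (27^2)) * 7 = 67648 * sqrt(42) / 860625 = 0.51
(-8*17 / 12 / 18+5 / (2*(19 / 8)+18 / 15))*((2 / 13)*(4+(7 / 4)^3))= 405523 / 1336608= 0.30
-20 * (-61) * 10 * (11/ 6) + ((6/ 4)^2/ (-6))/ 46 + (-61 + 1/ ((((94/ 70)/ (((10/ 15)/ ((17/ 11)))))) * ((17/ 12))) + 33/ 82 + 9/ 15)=22306.89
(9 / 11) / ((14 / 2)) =9 / 77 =0.12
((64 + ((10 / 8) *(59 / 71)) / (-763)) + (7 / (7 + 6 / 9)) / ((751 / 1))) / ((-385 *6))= -239546393621 / 8646147315960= -0.03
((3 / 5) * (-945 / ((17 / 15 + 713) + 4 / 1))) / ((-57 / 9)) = 25515 / 204668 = 0.12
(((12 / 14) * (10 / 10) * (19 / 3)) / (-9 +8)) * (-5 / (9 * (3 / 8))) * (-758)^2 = 873337280 / 189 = 4620832.17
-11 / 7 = -1.57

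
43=43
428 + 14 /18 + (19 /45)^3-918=-44573516 /91125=-489.15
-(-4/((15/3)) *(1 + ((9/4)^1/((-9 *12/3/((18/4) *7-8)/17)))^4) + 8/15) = 310940.69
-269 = -269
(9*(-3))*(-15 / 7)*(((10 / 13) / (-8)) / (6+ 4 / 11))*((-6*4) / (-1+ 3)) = 13365 / 1274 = 10.49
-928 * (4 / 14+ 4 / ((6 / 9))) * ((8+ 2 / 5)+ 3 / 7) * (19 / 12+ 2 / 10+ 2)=-238673248 / 1225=-194835.30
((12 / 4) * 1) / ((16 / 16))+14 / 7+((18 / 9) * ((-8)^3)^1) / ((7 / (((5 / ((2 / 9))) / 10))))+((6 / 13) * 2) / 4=-29476 / 91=-323.91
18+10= 28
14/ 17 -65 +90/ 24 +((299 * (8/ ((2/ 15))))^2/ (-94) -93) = -10943172751/ 3196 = -3424021.51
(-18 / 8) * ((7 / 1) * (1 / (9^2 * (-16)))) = 7 / 576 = 0.01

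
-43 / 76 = -0.57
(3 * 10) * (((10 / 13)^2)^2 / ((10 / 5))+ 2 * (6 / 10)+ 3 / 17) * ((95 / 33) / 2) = 357830515 / 5340907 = 67.00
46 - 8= 38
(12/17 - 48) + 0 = -804/17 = -47.29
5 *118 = 590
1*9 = 9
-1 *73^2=-5329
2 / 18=1 / 9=0.11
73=73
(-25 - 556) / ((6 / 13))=-7553 / 6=-1258.83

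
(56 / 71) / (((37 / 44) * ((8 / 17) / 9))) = 47124 / 2627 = 17.94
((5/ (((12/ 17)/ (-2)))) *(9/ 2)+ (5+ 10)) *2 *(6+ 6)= -1170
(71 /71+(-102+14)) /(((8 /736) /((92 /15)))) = -245456 /5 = -49091.20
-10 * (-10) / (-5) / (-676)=5 / 169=0.03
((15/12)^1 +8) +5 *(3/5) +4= 65/4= 16.25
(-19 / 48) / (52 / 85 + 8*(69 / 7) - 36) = -0.01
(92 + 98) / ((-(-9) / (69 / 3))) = 4370 / 9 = 485.56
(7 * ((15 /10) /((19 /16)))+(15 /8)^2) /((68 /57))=45081 /4352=10.36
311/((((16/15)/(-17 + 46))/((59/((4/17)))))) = 135690855/64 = 2120169.61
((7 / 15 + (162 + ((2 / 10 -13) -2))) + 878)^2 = 9467929 / 9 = 1051992.11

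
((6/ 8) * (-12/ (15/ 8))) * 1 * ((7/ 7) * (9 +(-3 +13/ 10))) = -876/ 25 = -35.04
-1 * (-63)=63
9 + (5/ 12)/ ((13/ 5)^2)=18377/ 2028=9.06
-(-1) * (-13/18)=-13/18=-0.72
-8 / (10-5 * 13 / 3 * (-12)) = -4 / 135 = -0.03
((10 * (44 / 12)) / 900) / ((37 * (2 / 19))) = 209 / 19980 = 0.01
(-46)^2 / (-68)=-31.12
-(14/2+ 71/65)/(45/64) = -11.51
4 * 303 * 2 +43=2467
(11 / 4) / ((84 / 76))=209 / 84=2.49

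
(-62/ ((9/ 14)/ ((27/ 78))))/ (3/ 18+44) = -2604/ 3445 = -0.76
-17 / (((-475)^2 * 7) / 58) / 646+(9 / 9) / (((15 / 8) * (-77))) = -6859957 / 990268125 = -0.01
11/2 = 5.50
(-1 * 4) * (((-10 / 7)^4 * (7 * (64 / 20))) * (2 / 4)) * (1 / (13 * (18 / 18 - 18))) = 64000 / 75803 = 0.84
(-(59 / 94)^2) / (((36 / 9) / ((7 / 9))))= -24367 / 318096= -0.08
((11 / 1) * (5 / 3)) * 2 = 110 / 3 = 36.67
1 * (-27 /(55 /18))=-486 /55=-8.84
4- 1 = 3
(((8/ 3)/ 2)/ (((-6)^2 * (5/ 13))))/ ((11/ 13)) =169/ 1485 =0.11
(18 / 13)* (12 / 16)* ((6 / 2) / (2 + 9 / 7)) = 567 / 598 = 0.95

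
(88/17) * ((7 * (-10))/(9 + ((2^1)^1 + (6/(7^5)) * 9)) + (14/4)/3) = -26.89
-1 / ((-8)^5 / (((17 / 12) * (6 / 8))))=17 / 524288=0.00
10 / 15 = 2 / 3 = 0.67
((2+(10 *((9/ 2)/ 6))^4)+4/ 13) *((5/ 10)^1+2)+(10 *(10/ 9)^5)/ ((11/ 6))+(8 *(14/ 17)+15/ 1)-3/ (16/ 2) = 12167331551285/ 1531179936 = 7946.38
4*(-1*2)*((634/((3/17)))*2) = -172448/3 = -57482.67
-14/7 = -2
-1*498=-498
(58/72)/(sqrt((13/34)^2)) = 493/234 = 2.11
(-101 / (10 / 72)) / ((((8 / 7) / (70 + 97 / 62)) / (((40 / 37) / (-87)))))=649026 / 1147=565.85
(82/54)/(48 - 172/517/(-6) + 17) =517/22149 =0.02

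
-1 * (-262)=262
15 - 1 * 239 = -224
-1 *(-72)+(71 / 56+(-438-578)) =-52793 / 56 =-942.73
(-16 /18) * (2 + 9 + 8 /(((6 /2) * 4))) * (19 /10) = -532 /27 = -19.70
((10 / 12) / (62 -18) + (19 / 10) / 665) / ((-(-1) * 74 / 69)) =23161 / 1139600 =0.02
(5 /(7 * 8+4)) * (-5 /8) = -5 /96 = -0.05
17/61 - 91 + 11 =-4863/61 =-79.72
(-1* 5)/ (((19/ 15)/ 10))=-750/ 19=-39.47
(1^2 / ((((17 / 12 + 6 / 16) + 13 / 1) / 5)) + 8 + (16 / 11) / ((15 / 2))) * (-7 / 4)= -174916 / 11715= -14.93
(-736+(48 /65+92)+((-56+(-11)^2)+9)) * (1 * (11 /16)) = -391.37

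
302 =302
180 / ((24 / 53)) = 795 / 2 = 397.50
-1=-1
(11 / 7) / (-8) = -0.20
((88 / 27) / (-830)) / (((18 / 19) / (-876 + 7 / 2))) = 72941 / 20169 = 3.62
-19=-19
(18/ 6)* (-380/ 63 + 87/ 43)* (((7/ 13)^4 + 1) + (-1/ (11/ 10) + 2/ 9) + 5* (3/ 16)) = -93670548425/ 5836040496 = -16.05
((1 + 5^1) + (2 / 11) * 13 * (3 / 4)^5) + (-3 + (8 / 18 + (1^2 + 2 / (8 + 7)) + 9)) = 3583307 / 253440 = 14.14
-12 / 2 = -6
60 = 60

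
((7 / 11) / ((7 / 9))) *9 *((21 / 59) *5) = 8505 / 649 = 13.10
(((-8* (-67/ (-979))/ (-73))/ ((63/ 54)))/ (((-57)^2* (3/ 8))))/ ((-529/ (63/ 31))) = -8576/ 423087427213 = -0.00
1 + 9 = 10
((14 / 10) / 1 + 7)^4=3111696 / 625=4978.71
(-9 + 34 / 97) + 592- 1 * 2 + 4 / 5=282343 / 485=582.15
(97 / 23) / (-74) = -97 / 1702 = -0.06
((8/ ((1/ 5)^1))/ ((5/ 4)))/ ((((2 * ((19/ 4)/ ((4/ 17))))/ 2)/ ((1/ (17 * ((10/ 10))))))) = 512/ 5491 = 0.09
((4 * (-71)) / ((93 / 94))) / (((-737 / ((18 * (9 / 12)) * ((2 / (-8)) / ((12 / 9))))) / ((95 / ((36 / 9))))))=-8559405 / 365552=-23.42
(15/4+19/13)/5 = 271/260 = 1.04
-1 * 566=-566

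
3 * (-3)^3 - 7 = -88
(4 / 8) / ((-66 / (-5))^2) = 25 / 8712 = 0.00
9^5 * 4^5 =60466176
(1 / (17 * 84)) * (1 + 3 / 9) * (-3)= -1 / 357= -0.00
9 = 9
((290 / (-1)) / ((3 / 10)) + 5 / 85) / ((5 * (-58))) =49297 / 14790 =3.33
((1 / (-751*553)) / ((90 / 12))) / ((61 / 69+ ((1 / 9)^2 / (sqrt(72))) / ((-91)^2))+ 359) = -587350151729123328 / 658394244623730928048243435+ 202761468*sqrt(2) / 658394244623730928048243435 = -0.00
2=2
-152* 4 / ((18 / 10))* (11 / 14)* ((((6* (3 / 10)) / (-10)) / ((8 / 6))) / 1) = 1254 / 35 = 35.83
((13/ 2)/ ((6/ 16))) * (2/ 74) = 52/ 111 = 0.47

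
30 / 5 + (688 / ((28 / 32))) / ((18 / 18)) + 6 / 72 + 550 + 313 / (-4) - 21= 52211 / 42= 1243.12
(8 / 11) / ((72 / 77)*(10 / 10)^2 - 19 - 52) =-56 / 5395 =-0.01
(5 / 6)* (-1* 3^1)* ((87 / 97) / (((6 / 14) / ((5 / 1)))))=-26.16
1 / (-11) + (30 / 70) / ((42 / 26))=0.17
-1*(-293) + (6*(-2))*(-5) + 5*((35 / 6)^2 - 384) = -50287 / 36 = -1396.86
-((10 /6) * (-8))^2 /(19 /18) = -3200 /19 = -168.42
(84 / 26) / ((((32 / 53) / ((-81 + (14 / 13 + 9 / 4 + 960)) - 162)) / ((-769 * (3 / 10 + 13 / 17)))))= -5802739441149 / 1838720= -3155858.12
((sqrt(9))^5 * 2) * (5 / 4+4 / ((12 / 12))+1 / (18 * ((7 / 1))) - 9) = -25461 / 14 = -1818.64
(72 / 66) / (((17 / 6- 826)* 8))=-9 / 54329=-0.00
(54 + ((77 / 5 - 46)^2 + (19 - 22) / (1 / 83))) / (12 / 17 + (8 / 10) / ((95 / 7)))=2993241 / 3088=969.31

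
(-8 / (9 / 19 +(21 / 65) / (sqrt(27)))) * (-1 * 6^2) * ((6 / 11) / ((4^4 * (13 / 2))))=4501575 / 22197692 - 341145 * sqrt(3) / 22197692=0.18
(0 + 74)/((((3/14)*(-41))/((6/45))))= -1.12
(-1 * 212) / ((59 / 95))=-20140 / 59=-341.36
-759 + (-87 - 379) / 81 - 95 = -69640 / 81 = -859.75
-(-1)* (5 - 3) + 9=11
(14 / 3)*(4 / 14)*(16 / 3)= 64 / 9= 7.11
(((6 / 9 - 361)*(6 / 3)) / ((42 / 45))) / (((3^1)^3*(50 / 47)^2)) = -2387929 / 94500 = -25.27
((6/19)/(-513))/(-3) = 2/9747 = 0.00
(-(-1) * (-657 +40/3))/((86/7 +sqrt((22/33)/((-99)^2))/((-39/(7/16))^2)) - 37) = 26.04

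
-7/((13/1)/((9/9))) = -7/13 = -0.54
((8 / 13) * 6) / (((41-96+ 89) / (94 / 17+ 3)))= 3480 / 3757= 0.93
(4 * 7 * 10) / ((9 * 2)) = 140 / 9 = 15.56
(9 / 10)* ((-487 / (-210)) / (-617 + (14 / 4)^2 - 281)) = -0.00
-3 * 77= -231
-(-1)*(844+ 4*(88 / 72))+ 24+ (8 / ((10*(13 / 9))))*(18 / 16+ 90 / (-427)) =436339523 / 499590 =873.40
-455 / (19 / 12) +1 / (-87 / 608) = -486572 / 1653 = -294.36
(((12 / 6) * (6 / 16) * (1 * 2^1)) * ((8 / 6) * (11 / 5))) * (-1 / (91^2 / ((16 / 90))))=-176 / 1863225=-0.00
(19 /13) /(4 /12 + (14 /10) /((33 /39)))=3135 /4264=0.74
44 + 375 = 419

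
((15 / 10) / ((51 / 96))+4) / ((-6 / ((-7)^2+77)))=-2436 / 17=-143.29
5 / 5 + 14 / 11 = 25 / 11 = 2.27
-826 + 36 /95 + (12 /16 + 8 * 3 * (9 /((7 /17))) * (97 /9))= 12844723 /2660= 4828.84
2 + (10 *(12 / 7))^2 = 14498 / 49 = 295.88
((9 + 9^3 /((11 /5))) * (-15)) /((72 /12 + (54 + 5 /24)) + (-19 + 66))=-1347840 /28303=-47.62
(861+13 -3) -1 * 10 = 861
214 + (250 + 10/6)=1397/3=465.67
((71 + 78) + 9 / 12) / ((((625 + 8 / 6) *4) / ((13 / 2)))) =23361 / 60128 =0.39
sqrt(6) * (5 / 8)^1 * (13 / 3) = 65 * sqrt(6) / 24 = 6.63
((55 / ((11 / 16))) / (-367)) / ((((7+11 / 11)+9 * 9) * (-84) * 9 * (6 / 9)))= 10 / 2057769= 0.00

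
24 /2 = 12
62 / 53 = 1.17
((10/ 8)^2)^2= 625/ 256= 2.44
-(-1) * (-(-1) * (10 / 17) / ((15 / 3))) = 2 / 17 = 0.12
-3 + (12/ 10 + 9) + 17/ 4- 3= 169/ 20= 8.45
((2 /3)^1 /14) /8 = 1 /168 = 0.01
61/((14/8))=244/7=34.86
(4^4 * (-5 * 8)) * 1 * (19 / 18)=-97280 / 9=-10808.89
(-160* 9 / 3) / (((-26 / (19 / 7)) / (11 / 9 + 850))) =11644720 / 273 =42654.65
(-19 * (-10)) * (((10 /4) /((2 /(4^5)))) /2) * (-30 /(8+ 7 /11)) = -422400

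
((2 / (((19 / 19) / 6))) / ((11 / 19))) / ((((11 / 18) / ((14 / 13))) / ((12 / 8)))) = 54.79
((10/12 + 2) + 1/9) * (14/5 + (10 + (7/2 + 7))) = 68.61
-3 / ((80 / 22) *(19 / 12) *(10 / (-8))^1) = 198 / 475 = 0.42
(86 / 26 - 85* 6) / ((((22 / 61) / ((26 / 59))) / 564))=-226619148 / 649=-349182.05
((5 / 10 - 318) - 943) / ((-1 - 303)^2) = -2521 / 184832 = -0.01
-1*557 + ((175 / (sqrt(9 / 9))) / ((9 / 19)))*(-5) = -21638 / 9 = -2404.22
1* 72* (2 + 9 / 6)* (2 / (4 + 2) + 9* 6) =13692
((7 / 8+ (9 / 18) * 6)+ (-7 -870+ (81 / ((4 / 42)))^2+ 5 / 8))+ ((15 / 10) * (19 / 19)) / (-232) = 335229673 / 464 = 722477.74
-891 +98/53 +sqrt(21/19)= -47125/53 +sqrt(399)/19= -888.10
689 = 689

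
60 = 60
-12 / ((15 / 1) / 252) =-1008 / 5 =-201.60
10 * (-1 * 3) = -30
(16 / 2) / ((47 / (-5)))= -40 / 47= -0.85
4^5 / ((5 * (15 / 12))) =4096 / 25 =163.84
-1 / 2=-0.50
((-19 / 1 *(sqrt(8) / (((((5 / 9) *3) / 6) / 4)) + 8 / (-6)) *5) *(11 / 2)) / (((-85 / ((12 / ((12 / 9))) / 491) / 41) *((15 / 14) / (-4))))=959728 / 41735 - 103650624 *sqrt(2) / 208675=-679.46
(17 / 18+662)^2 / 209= 142396489 / 67716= 2102.85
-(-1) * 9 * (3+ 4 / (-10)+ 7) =432 / 5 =86.40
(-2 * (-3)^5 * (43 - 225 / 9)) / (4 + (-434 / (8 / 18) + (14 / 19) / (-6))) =-997272 / 110879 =-8.99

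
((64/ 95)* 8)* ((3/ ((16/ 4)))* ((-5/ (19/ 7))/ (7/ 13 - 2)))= 34944/ 6859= 5.09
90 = 90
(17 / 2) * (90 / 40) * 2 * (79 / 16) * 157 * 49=92985291 / 64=1452895.17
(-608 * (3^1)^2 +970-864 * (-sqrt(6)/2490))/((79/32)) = -144064/79 +4608 * sqrt(6)/32785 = -1823.25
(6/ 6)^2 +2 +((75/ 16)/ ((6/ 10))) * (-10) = -601/ 8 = -75.12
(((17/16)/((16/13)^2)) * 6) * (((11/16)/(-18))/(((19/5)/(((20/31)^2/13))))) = -303875/224366592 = -0.00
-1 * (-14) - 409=-395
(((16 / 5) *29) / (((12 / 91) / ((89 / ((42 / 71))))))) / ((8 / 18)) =2382263 / 10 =238226.30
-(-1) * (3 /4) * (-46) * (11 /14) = -759 /28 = -27.11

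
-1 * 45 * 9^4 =-295245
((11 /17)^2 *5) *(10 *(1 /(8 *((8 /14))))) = 21175 /4624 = 4.58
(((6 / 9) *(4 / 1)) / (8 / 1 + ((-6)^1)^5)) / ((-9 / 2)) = 2 / 26217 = 0.00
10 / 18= 0.56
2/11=0.18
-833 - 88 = -921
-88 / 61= -1.44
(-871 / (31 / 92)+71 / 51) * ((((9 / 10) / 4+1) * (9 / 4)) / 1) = -600426057 / 84320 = -7120.80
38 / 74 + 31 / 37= 50 / 37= 1.35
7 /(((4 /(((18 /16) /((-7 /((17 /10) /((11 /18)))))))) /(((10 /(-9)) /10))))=153 /1760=0.09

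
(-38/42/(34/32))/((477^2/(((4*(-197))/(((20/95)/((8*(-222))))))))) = -24.88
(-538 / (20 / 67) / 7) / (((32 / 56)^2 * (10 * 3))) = -126161 / 4800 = -26.28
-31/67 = -0.46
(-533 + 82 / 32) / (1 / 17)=-9017.44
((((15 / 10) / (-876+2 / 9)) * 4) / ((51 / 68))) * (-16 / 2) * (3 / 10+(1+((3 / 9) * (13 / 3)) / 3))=0.13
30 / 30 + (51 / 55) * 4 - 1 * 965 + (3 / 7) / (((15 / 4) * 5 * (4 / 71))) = -1847779 / 1925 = -959.89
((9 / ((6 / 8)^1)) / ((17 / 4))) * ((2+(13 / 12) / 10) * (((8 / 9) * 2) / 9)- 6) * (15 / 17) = -108544 / 7803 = -13.91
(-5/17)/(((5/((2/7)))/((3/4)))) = -3/238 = -0.01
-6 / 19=-0.32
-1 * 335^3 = -37595375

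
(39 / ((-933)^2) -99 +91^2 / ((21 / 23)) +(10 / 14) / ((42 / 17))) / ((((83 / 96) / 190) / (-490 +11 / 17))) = -6451363824216952800 / 6687193219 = -964734173.66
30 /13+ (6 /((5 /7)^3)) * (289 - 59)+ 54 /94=57886173 /15275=3789.60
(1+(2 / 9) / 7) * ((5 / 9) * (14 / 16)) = 325 / 648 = 0.50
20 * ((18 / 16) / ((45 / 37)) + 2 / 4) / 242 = 57 / 484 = 0.12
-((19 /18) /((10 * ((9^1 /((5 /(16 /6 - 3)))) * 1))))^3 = 6859 /1259712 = 0.01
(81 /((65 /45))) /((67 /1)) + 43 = 43.84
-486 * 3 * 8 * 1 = -11664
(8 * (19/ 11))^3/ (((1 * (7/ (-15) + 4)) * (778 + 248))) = 462080/ 634887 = 0.73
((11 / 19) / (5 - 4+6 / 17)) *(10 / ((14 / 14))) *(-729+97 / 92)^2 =4193582376335 / 1849384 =2267556.32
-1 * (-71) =71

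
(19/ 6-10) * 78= -533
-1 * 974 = -974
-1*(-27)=27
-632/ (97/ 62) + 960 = 53936/ 97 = 556.04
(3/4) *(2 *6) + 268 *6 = 1617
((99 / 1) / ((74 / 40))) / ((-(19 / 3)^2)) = -1.33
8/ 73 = 0.11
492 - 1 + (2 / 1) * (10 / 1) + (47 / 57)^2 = 511.68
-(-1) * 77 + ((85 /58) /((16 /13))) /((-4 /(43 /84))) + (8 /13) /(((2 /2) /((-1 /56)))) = 311457569 /4053504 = 76.84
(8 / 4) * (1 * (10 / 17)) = 20 / 17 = 1.18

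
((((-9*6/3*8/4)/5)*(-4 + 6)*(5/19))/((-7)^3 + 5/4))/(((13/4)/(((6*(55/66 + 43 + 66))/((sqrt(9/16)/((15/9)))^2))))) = 33740800/3038841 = 11.10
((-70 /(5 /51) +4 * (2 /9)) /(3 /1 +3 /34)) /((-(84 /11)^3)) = 72610043 /140026320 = 0.52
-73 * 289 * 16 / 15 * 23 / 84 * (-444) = 287256752 / 105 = 2735778.59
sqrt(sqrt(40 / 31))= 5^(1 / 4) * 62^(3 / 4) / 31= 1.07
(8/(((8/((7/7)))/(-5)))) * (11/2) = -55/2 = -27.50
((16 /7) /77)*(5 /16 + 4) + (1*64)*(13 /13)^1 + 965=554700 /539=1029.13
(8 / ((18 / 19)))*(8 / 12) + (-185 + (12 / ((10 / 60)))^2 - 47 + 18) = 134342 / 27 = 4975.63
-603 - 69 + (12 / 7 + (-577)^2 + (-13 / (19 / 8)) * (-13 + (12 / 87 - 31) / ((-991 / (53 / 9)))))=332328.87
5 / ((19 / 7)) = 35 / 19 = 1.84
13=13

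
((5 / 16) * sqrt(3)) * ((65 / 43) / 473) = 0.00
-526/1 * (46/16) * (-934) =2824883/2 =1412441.50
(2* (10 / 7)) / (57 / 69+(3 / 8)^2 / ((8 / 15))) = 235520 / 89831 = 2.62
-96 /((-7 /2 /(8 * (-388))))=-85138.29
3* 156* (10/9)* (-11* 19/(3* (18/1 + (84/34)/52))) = -48036560/23931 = -2007.29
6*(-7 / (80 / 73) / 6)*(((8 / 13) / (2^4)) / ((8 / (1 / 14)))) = -73 / 33280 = -0.00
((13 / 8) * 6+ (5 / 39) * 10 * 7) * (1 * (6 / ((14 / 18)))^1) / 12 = 8763 / 728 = 12.04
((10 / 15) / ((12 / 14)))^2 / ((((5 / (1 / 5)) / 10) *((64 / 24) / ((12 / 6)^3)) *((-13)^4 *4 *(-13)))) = -49 / 100249110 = -0.00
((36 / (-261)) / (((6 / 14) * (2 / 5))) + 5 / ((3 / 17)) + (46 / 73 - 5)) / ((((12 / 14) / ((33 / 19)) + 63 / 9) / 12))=45301256 / 1221509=37.09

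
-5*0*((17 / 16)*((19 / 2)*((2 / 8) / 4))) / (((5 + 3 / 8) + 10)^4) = 0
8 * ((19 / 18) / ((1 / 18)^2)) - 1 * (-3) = 2739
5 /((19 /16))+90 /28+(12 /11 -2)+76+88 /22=253145 /2926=86.52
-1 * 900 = -900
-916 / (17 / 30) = -27480 / 17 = -1616.47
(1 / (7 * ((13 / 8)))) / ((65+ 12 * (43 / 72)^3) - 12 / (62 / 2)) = 7713792 / 5893708639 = 0.00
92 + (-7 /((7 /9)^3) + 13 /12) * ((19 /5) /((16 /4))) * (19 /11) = 69.36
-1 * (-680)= 680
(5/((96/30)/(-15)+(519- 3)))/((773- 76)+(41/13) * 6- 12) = 4875/353997284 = 0.00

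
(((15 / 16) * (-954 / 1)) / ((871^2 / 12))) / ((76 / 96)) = -257580 / 14414179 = -0.02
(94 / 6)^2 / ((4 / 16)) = 8836 / 9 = 981.78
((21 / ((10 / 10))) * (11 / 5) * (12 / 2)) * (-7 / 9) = -1078 / 5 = -215.60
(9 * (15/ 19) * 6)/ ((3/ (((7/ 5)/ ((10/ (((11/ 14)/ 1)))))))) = 297/ 190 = 1.56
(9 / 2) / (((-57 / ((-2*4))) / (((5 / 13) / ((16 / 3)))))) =45 / 988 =0.05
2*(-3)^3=-54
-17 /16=-1.06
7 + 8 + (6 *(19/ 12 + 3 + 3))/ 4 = 26.38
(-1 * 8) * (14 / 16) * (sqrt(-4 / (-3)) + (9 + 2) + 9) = -140- 14 * sqrt(3) / 3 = -148.08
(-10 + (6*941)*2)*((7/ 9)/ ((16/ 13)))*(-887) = -455324597/ 72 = -6323952.74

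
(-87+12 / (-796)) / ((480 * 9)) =-481 / 23880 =-0.02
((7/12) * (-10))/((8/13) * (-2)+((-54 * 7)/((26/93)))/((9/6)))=455/70404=0.01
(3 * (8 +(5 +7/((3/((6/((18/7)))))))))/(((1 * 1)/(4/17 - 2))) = -1660/17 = -97.65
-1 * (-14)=14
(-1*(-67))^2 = 4489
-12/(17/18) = -216/17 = -12.71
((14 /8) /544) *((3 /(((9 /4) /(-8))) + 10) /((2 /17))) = -7 /384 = -0.02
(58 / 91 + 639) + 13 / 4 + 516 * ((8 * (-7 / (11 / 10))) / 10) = -7944023 / 4004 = -1984.02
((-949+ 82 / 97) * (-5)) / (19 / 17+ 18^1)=1563507 / 6305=247.98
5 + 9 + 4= 18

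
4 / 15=0.27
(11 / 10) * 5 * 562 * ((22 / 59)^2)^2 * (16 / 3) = 11585364736 / 36352083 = 318.70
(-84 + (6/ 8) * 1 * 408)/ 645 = 0.34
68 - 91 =-23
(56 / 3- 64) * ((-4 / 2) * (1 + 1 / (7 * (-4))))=612 / 7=87.43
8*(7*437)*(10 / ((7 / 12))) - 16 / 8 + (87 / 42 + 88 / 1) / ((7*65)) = 205563917 / 490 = 419518.20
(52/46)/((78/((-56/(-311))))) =56/21459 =0.00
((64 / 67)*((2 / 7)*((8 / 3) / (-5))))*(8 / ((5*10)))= -4096 / 175875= -0.02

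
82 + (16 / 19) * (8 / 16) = 82.42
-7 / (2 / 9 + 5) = -63 / 47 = -1.34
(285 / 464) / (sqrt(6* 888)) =95* sqrt(37) / 68672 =0.01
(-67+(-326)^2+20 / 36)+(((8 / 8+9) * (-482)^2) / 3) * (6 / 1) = 42774206 / 9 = 4752689.56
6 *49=294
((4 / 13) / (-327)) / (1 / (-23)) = 92 / 4251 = 0.02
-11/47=-0.23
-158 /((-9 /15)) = 790 /3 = 263.33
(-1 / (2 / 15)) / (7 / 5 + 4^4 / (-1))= 75 / 2546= 0.03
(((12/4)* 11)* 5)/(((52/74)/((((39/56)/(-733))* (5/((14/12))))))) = -274725/287336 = -0.96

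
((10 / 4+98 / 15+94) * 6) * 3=9273 / 5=1854.60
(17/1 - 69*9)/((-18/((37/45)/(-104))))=-5587/21060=-0.27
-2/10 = -0.20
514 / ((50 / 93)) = 23901 / 25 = 956.04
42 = 42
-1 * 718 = -718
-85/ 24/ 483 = -85/ 11592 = -0.01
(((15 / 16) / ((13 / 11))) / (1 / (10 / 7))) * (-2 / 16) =-825 / 5824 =-0.14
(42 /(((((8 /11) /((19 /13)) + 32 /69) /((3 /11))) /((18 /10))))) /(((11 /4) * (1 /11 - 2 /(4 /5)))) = -1486674 /459245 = -3.24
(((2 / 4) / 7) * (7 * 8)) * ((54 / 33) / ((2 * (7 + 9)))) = 9 / 44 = 0.20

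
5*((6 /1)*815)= 24450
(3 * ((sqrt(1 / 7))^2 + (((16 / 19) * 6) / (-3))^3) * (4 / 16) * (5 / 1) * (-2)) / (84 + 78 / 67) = 74543195 / 182641452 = 0.41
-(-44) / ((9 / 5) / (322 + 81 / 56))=996215 / 126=7906.47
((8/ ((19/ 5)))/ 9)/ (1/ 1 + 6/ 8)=160/ 1197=0.13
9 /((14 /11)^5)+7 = 5214227 /537824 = 9.70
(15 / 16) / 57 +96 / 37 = 29369 / 11248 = 2.61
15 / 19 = 0.79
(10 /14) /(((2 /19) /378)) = 2565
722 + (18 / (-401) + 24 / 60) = 1448322 / 2005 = 722.36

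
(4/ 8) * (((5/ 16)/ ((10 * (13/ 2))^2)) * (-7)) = -7/ 27040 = -0.00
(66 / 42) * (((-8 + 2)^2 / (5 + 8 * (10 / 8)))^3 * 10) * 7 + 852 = 59316 / 25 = 2372.64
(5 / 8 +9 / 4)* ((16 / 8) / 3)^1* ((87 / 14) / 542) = 667 / 30352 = 0.02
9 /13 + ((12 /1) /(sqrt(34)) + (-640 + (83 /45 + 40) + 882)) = 6 * sqrt(34) /17 + 166454 /585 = 286.59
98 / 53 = 1.85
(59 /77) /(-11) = -59 /847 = -0.07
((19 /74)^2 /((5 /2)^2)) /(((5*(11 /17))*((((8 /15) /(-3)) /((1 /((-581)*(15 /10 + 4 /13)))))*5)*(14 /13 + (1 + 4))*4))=9334377 /64972145854000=0.00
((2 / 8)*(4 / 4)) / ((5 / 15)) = 3 / 4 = 0.75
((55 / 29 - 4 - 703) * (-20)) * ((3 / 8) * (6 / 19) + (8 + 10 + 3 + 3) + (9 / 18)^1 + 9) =261223200 / 551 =474089.29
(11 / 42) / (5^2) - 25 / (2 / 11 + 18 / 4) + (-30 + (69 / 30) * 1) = -33.03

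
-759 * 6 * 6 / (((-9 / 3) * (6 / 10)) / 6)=91080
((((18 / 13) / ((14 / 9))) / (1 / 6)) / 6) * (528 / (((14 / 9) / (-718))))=-138183408 / 637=-216928.43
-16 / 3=-5.33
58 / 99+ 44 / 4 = 1147 / 99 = 11.59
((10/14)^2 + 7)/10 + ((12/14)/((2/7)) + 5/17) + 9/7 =22203/4165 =5.33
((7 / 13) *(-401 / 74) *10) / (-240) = 2807 / 23088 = 0.12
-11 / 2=-5.50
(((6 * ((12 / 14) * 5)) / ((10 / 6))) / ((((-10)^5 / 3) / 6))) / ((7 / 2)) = -243 / 306250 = -0.00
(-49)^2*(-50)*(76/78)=-4561900/39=-116971.79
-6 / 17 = -0.35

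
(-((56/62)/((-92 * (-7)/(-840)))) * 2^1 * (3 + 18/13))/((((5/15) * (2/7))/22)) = 2386.51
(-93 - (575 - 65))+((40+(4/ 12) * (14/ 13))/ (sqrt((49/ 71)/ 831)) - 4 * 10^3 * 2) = -8603+1574 * sqrt(59001)/ 273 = -7202.54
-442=-442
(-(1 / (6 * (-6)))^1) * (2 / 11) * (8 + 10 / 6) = 29 / 594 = 0.05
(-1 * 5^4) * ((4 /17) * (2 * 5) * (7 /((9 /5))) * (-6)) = 1750000 /51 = 34313.73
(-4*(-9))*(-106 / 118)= -1908 / 59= -32.34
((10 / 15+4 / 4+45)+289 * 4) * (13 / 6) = 23452 / 9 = 2605.78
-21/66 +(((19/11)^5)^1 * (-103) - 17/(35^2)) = -624974604959/394574950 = -1583.92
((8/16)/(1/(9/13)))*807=7263/26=279.35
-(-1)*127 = 127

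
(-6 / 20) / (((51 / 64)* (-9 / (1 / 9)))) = 32 / 6885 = 0.00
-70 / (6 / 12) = -140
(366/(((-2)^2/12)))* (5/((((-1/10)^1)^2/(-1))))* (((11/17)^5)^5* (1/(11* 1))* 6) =-5.62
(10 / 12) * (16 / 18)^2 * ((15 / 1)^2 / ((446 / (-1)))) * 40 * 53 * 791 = -3353840000 / 6021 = -557023.75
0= 0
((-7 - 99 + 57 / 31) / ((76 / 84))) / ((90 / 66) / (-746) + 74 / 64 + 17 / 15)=-133545756960 / 2653796633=-50.32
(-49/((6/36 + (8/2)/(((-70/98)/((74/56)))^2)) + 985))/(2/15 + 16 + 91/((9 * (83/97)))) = -54904500/31282093201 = -0.00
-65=-65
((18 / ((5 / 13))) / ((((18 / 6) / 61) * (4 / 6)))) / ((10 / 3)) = 21411 / 50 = 428.22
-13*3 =-39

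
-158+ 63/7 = -149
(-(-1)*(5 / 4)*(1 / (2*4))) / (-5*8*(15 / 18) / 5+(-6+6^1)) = -3 / 128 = -0.02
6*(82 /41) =12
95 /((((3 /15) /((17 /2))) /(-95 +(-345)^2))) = 480179875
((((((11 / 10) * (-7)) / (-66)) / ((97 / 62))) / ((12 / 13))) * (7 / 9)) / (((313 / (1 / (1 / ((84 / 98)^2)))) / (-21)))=-2821 / 910830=-0.00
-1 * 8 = -8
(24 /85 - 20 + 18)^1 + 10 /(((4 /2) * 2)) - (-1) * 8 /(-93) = 11009 /15810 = 0.70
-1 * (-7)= 7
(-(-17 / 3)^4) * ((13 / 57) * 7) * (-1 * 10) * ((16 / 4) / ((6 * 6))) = 76004110 / 41553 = 1829.09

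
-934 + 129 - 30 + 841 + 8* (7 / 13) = 134 / 13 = 10.31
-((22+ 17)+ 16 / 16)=-40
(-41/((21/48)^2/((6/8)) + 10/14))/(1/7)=-385728/1303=-296.03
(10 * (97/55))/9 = 194/99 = 1.96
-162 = -162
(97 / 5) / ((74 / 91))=8827 / 370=23.86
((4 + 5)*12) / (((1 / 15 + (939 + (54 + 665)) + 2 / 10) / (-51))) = -41310 / 12437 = -3.32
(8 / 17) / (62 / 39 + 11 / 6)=208 / 1513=0.14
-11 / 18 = -0.61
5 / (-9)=-5 / 9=-0.56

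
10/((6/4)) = 20/3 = 6.67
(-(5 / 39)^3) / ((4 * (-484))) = 125 / 114841584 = 0.00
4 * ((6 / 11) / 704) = 3 / 968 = 0.00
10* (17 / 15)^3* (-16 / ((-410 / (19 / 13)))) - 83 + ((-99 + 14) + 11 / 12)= -1196273917 / 7195500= -166.25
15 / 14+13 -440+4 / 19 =-113241 / 266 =-425.72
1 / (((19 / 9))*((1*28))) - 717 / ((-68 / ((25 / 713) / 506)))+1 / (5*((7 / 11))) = 0.33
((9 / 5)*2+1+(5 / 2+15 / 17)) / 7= 1357 / 1190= 1.14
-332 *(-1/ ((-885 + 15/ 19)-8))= -1577/ 4238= -0.37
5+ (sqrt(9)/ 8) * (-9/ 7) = 253/ 56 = 4.52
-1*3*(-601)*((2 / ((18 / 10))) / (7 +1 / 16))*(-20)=-1923200 / 339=-5673.16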